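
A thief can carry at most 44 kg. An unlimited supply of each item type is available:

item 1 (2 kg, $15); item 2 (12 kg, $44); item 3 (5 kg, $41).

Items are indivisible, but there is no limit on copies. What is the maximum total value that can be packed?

Best value-per-unit is item 3 at 41/5; filling with it alone gives 8×41 = 328.
Optimal mix: 2×item 1 + 8×item 3 → weight 44, value 358.

$358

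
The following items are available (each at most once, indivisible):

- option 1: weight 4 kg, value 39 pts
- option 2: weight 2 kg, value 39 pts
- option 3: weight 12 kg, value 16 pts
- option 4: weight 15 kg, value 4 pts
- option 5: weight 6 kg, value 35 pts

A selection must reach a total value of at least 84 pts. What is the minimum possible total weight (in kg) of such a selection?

Subsets with value ≥ 84, sorted by total weight:
- option 1+option 2+option 5: weight 12, value 113
- option 1+option 2+option 3: weight 18, value 94
- option 2+option 3+option 5: weight 20, value 90
Minimum weight: 12 kg.

12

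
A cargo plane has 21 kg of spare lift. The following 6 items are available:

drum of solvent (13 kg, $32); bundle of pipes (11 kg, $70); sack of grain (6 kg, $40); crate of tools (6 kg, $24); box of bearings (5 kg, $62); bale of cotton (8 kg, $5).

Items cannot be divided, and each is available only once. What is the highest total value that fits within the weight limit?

$132

Check high-value combinations within 21 kg:
- bundle of pipes+box of bearings: weight 11+5=16, value 70+62=132
- sack of grain+crate of tools+box of bearings: weight 6+6+5=17, value 40+24+62=126
- bundle of pipes+sack of grain: weight 11+6=17, value 70+40=110
Best: $132.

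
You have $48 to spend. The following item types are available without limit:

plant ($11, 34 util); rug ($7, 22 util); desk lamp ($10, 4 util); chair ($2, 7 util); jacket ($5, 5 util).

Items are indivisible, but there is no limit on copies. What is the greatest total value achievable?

168 util

Best value-per-unit is chair at 7/2, and filling with it alone uses cost 24×2=48. No mix of the others beats 24×7 = 168.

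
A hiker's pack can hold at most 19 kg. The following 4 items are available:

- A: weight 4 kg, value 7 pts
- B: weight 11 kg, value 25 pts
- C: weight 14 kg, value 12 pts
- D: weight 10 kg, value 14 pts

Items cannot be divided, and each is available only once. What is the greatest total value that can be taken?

Check high-value combinations within 19 kg:
- A+B: weight 4+11=15, value 7+25=32
- B: weight 11, value 25
- A+D: weight 4+10=14, value 7+14=21
- A+C: weight 4+14=18, value 7+12=19
Best: 32 pts.

32 pts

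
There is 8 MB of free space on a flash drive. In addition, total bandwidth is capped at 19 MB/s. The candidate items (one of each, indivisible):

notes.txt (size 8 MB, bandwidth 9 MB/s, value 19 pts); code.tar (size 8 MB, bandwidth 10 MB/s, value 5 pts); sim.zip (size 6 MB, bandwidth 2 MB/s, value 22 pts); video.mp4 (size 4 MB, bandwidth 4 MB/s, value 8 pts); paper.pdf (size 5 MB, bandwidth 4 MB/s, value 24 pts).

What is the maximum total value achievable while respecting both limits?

24 pts

Feasible sets respecting both limits:
- paper.pdf: size 5, bandwidth 4, value 24
- sim.zip: size 6, bandwidth 2, value 22
- notes.txt: size 8, bandwidth 9, value 19
- video.mp4: size 4, bandwidth 4, value 8
Best: 24 pts.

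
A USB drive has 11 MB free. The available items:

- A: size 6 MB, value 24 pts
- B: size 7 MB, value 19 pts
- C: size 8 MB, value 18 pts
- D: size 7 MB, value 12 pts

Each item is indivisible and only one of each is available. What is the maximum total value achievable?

24 pts

Check high-value combinations within 11 MB:
- A: size 6, value 24
- B: size 7, value 19
- C: size 8, value 18
- D: size 7, value 12
Best: 24 pts.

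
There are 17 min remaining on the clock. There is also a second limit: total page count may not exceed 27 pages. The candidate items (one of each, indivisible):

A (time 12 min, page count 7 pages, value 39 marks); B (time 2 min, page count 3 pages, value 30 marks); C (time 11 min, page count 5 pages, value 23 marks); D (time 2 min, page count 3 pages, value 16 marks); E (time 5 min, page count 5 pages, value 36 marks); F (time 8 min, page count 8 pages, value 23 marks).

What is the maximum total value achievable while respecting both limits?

Feasible sets respecting both limits:
- B+D+E+F: time 17, page count 19, value 105
- B+E+F: time 15, page count 16, value 89
- A+B+D: time 16, page count 13, value 85
- B+D+E: time 9, page count 11, value 82
Best: 105 marks.

105 marks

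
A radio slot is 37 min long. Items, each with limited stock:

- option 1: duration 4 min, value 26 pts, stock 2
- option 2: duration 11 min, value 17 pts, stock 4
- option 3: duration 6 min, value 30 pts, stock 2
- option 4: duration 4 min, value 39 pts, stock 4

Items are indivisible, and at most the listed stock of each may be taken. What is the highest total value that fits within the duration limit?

Top feasible selections:
- 2×option 1 + 2×option 3 + 4×option 4: duration 36, value 268
- 1×option 1 + 2×option 3 + 4×option 4: duration 32, value 242
- 2×option 1 + 1×option 3 + 4×option 4: duration 30, value 238
- 2×option 1 + 2×option 3 + 3×option 4: duration 32, value 229
Best: 268 pts.

268 pts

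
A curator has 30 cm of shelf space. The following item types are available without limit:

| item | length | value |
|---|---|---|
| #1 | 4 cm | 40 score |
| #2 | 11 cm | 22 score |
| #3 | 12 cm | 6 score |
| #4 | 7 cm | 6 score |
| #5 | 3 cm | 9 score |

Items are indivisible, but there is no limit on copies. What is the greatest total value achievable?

280 score

Best value-per-unit is #1 at 40/4, and filling with it alone uses length 7×4=28. No mix of the others beats 7×40 = 280.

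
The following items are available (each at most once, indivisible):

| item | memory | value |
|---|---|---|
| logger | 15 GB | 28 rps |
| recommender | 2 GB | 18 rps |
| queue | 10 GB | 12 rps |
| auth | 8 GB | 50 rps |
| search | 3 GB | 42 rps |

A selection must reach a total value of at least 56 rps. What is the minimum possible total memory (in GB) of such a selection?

Subsets with value ≥ 56, sorted by total memory:
- recommender+search: memory 5, value 60
- recommender+auth: memory 10, value 68
- auth+search: memory 11, value 92
- recommender+auth+search: memory 13, value 110
Minimum memory: 5 GB.

5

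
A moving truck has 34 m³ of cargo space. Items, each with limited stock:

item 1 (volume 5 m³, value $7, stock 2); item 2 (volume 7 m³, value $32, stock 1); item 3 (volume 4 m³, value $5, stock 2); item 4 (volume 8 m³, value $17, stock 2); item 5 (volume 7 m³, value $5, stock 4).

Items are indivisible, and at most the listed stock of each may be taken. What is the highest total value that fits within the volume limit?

$80

Top feasible selections:
- 2×item 1 + 1×item 2 + 2×item 4: volume 33, value 80
- 1×item 1 + 1×item 2 + 1×item 3 + 2×item 4: volume 32, value 78
- 1×item 2 + 2×item 3 + 2×item 4: volume 31, value 76
Best: $80.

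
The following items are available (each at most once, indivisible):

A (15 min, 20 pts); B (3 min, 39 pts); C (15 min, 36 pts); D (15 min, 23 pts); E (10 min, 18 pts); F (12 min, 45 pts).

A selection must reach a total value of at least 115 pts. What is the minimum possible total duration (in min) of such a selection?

30

Subsets with value ≥ 115, sorted by total duration:
- B+C+F: duration 30, value 120
- B+C+E+F: duration 40, value 138
- B+D+E+F: duration 40, value 125
Minimum duration: 30 min.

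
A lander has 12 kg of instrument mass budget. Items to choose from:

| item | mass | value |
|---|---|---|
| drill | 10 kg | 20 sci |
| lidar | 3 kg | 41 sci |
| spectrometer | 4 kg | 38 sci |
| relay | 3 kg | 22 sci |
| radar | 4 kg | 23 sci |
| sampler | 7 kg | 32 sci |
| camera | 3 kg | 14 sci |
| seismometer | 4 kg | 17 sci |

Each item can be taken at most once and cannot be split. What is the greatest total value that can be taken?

Check high-value combinations within 12 kg:
- lidar+spectrometer+radar: mass 3+4+4=11, value 41+38+23=102
- lidar+spectrometer+relay: mass 3+4+3=10, value 41+38+22=101
- lidar+spectrometer+seismometer: mass 3+4+4=11, value 41+38+17=96
- lidar+spectrometer+camera: mass 3+4+3=10, value 41+38+14=93
- lidar+relay+radar: mass 3+3+4=10, value 41+22+23=86
Best: 102 sci.

102 sci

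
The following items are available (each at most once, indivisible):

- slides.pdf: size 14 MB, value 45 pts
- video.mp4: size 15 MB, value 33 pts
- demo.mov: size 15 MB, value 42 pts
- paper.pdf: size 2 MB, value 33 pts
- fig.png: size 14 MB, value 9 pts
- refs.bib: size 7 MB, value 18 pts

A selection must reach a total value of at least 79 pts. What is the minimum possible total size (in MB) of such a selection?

Subsets with value ≥ 79, sorted by total size:
- slides.pdf+paper.pdf+refs.bib: size 23, value 96
- demo.mov+paper.pdf+refs.bib: size 24, value 93
- video.mp4+paper.pdf+refs.bib: size 24, value 84
Minimum size: 23 MB.

23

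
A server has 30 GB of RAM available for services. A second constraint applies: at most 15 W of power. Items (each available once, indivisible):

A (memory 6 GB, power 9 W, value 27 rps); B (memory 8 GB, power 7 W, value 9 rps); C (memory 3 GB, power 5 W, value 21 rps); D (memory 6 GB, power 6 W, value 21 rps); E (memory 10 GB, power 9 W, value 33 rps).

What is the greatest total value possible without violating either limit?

54 rps

Feasible sets respecting both limits:
- C+E: memory 13, power 14, value 54
- D+E: memory 16, power 15, value 54
- A+C: memory 9, power 14, value 48
- A+D: memory 12, power 15, value 48
Best: 54 rps.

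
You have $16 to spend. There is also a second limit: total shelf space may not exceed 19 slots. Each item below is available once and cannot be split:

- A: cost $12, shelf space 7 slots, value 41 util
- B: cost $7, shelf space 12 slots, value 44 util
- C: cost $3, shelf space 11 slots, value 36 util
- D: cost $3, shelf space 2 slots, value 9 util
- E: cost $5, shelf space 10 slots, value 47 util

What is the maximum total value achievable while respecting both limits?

77 util

Feasible sets respecting both limits:
- A+C: cost 15, shelf space 18, value 77
- D+E: cost 8, shelf space 12, value 56
- B+D: cost 10, shelf space 14, value 53
Best: 77 util.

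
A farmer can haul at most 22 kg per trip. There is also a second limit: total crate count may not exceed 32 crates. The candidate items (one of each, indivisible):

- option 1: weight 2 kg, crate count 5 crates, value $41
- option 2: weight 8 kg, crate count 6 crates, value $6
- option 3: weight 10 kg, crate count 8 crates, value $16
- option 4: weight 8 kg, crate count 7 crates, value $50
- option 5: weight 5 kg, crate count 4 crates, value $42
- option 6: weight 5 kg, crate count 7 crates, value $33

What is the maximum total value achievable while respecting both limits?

$166

Feasible sets respecting both limits:
- option 1+option 4+option 5+option 6: weight 20, crate count 23, value 166
- option 1+option 4+option 5: weight 15, crate count 16, value 133
- option 1+option 3+option 5+option 6: weight 22, crate count 24, value 132
- option 4+option 5+option 6: weight 18, crate count 18, value 125
Best: $166.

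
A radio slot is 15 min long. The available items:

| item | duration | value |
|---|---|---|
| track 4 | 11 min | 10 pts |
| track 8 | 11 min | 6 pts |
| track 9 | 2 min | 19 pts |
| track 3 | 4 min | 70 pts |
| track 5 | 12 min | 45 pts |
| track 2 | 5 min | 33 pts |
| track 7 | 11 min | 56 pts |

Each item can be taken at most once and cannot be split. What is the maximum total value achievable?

126 pts

This is a 0/1 knapsack; check combinations near the capacity.
- track 3+track 7: duration 4+11=15, value 70+56=126
- track 9+track 3+track 2: duration 2+4+5=11, value 19+70+33=122
- track 3+track 2: duration 4+5=9, value 70+33=103
- track 9+track 3: duration 2+4=6, value 19+70=89
Best: 126 pts.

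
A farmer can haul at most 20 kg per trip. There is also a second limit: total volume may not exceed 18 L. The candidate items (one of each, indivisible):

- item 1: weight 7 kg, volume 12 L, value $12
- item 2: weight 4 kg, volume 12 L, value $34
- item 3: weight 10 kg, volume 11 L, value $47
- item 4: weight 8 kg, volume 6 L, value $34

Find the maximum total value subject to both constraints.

$81

Feasible sets respecting both limits:
- item 3+item 4: weight 18, volume 17, value 81
- item 2+item 4: weight 12, volume 18, value 68
- item 3: weight 10, volume 11, value 47
- item 1+item 4: weight 15, volume 18, value 46
Best: $81.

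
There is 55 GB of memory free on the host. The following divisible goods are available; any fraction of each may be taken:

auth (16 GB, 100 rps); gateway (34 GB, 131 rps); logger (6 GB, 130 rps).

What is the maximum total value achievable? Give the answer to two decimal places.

Take in order of value per unit:
- logger (130/6 per unit): all 6 → value 130, running total 130.00
- auth (100/16 per unit): all 16 → value 100, running total 230.00
- gateway (131/34 per unit): 33 of 34 → value 33×131/34 = 127.1471, running total 357.15
Total 357.15.

357.15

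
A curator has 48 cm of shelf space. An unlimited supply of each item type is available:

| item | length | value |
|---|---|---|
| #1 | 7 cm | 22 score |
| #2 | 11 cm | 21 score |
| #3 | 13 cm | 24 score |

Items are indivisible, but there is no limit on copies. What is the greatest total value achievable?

134 score

Best value-per-unit is #1 at 22/7; filling with it alone gives 6×22 = 132.
Optimal mix: 5×#1 + 1×#3 → length 48, value 134.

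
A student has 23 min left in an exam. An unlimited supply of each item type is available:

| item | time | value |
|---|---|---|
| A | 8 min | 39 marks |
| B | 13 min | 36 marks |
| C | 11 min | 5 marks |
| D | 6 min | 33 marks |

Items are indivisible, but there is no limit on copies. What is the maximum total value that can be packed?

Best value-per-unit is D at 33/6; filling with it alone gives 3×33 = 99.
Optimal mix: 2×A + 1×D → time 22, value 111.

111 marks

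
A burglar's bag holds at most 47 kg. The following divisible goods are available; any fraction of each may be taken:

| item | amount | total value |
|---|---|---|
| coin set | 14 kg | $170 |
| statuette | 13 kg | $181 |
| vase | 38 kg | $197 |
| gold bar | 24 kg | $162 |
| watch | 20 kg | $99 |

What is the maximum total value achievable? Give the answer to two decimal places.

Take in order of value per unit:
- statuette (181/13 per unit): all 13 → value 181, running total 181.00
- coin set (170/14 per unit): all 14 → value 170, running total 351.00
- gold bar (162/24 per unit): 20 of 24 → value 20×162/24 = 135.0000, running total 486.00
Total 486.00.

486.00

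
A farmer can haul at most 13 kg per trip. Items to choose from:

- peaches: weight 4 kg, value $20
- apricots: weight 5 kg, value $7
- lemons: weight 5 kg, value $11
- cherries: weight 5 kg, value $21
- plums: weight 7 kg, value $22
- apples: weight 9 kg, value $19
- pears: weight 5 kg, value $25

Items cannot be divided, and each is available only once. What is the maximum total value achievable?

$47

Check high-value combinations within 13 kg:
- plums+pears: weight 7+5=12, value 22+25=47
- cherries+pears: weight 5+5=10, value 21+25=46
- peaches+pears: weight 4+5=9, value 20+25=45
Best: $47.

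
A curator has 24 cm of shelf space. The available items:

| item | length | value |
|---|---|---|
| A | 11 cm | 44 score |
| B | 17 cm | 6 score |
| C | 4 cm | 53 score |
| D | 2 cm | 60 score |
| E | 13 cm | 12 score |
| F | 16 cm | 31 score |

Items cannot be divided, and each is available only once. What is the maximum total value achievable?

157 score

Check high-value combinations within 24 cm:
- A+C+D: length 11+4+2=17, value 44+53+60=157
- C+D+F: length 4+2+16=22, value 53+60+31=144
- C+D+E: length 4+2+13=19, value 53+60+12=125
Best: 157 score.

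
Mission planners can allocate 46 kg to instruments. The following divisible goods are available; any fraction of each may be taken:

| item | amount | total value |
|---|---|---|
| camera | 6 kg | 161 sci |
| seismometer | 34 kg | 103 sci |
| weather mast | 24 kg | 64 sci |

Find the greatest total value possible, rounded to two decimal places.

280.00

Take in order of value per unit:
- camera (161/6 per unit): all 6 → value 161, running total 161.00
- seismometer (103/34 per unit): all 34 → value 103, running total 264.00
- weather mast (64/24 per unit): 6 of 24 → value 6×64/24 = 16.0000, running total 280.00
Total 280.00.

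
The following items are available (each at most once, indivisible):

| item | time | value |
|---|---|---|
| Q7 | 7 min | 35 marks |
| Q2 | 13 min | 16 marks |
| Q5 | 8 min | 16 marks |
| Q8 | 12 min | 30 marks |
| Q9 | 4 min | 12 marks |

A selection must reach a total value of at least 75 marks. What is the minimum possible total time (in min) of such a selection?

23

Subsets with value ≥ 75, sorted by total time:
- Q7+Q8+Q9: time 23, value 77
- Q7+Q5+Q8: time 27, value 81
- Q7+Q5+Q8+Q9: time 31, value 93
- Q7+Q2+Q8: time 32, value 81
Minimum time: 23 min.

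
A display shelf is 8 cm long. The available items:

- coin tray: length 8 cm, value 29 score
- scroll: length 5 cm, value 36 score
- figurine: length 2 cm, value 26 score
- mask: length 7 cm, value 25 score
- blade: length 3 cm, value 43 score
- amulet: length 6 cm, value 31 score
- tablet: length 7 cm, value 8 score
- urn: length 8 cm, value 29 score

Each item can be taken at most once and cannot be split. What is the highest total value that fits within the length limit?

79 score

Check high-value combinations within 8 cm:
- scroll+blade: length 5+3=8, value 36+43=79
- figurine+blade: length 2+3=5, value 26+43=69
- scroll+figurine: length 5+2=7, value 36+26=62
- figurine+amulet: length 2+6=8, value 26+31=57
- blade: length 3, value 43
Best: 79 score.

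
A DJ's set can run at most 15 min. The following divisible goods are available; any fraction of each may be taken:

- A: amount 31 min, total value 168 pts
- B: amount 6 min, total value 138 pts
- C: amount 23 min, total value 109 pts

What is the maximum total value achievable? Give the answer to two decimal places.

Take in order of value per unit:
- B (138/6 per unit): all 6 → value 138, running total 138.00
- A (168/31 per unit): 9 of 31 → value 9×168/31 = 48.7742, running total 186.77
Total 186.77.

186.77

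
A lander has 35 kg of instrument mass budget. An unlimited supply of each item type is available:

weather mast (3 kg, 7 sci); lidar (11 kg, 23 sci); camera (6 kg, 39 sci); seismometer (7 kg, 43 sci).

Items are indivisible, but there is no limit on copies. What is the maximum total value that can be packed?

Best value-per-unit is camera at 39/6; filling with it alone gives 5×39 = 195.
Optimal mix: 5×seismometer → mass 35, value 215.

215 sci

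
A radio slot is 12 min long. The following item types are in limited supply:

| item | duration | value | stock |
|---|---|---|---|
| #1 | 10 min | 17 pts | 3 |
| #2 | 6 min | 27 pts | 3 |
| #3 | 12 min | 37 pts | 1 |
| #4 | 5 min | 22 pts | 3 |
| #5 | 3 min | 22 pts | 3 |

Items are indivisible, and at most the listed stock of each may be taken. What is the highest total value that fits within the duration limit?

71 pts

Top feasible selections:
- 1×#2 + 2×#5: duration 12, value 71
- 3×#5: duration 9, value 66
Best: 71 pts.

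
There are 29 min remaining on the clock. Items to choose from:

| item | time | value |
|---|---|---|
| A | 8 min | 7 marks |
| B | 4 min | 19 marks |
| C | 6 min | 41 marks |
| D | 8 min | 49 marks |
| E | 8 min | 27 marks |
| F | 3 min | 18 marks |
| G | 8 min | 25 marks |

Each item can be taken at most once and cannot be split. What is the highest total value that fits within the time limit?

154 marks

This is a 0/1 knapsack; check combinations near the capacity.
- B+C+D+E+F: time 4+6+8+8+3=29, value 19+41+49+27+18=154
- B+C+D+F+G: time 4+6+8+3+8=29, value 19+41+49+18+25=152
- B+C+D+E: time 4+6+8+8=26, value 19+41+49+27=136
Best: 154 marks.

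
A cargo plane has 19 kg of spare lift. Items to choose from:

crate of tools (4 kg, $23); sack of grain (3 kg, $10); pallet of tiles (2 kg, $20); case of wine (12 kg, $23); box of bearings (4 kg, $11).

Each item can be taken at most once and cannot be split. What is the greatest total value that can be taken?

$66

Check high-value combinations within 19 kg:
- crate of tools+pallet of tiles+case of wine: weight 4+2+12=18, value 23+20+23=66
- crate of tools+sack of grain+pallet of tiles+box of bearings: weight 4+3+2+4=13, value 23+10+20+11=64
- crate of tools+sack of grain+case of wine: weight 4+3+12=19, value 23+10+23=56
Best: $66.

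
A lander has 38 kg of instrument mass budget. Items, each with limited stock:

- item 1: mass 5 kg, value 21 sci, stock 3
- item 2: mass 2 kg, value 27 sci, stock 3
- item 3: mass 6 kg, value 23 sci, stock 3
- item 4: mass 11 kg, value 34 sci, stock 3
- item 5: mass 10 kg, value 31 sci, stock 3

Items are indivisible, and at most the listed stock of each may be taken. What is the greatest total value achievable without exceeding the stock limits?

201 sci

Best selections within mass 38 and stock limits:
- 3×item 1 + 3×item 2 + 1×item 3 + 1×item 4: mass 38, value 201
- 2×item 1 + 3×item 2 + 2×item 3 + 1×item 5: mass 38, value 200
Best: 201 sci.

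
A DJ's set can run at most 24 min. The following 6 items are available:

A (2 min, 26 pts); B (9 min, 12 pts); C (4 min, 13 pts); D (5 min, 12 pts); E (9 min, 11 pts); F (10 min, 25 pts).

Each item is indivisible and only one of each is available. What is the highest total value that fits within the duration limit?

76 pts

Check high-value combinations within 24 min:
- A+C+D+F: duration 2+4+5+10=21, value 26+13+12+25=76
- A+C+F: duration 2+4+10=16, value 26+13+25=64
- A+D+F: duration 2+5+10=17, value 26+12+25=63
Best: 76 pts.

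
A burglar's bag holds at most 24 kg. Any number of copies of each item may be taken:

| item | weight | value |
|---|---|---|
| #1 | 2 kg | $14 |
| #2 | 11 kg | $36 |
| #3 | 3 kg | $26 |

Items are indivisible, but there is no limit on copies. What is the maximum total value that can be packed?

$208

Best value-per-unit is #3 at 26/3, and filling with it alone uses weight 8×3=24. No mix of the others beats 8×26 = 208.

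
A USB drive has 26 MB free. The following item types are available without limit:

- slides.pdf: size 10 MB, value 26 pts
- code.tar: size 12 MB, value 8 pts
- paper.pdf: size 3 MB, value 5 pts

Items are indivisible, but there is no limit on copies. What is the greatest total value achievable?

Best value-per-unit is slides.pdf at 26/10; filling with it alone gives 2×26 = 52.
Optimal mix: 2×slides.pdf + 2×paper.pdf → size 26, value 62.

62 pts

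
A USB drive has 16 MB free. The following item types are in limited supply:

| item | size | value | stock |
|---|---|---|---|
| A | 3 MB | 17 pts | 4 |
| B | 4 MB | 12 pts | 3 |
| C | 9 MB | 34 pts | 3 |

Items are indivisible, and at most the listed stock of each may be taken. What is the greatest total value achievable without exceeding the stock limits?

Top feasible selections:
- 4×A + 1×B: size 16, value 80
- 4×A: size 12, value 68
- 2×A + 1×C: size 15, value 68
Best: 80 pts.

80 pts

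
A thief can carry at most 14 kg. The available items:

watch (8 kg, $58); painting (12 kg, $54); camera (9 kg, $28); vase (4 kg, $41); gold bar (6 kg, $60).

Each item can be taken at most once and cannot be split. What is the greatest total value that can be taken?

Check high-value combinations within 14 kg:
- watch+gold bar: weight 8+6=14, value 58+60=118
- vase+gold bar: weight 4+6=10, value 41+60=101
- watch+vase: weight 8+4=12, value 58+41=99
- camera+vase: weight 9+4=13, value 28+41=69
Best: $118.

$118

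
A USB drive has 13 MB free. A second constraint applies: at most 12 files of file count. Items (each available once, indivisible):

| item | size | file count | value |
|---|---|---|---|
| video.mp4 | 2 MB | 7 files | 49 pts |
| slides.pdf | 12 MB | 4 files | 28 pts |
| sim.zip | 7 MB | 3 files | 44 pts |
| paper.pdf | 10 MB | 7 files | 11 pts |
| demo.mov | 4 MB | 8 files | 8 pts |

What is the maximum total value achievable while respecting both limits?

Feasible sets respecting both limits:
- video.mp4+sim.zip: size 9, file count 10, value 93
- sim.zip+demo.mov: size 11, file count 11, value 52
- video.mp4: size 2, file count 7, value 49
- sim.zip: size 7, file count 3, value 44
Best: 93 pts.

93 pts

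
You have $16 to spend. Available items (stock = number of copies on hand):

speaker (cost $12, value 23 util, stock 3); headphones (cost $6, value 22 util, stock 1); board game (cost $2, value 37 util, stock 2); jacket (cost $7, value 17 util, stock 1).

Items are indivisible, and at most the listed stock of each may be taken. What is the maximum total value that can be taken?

Best selections within cost 16 and stock limits:
- 1×speaker + 2×board game: cost 16, value 97
- 1×headphones + 2×board game: cost 10, value 96
- 2×board game + 1×jacket: cost 11, value 91
- 1×headphones + 1×board game + 1×jacket: cost 15, value 76
Best: 97 util.

97 util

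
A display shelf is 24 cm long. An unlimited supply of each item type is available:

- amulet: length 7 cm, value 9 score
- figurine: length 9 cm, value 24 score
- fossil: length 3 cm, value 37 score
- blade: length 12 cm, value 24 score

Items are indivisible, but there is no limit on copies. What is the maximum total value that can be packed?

296 score

Best value-per-unit is fossil at 37/3, and filling with it alone uses length 8×3=24. No mix of the others beats 8×37 = 296.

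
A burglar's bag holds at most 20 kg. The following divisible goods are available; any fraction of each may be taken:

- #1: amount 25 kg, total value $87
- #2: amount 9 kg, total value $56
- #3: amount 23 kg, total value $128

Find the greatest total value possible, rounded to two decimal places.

Take in order of value per unit:
- #2 (56/9 per unit): all 9 → value 56, running total 56.00
- #3 (128/23 per unit): 11 of 23 → value 11×128/23 = 61.2174, running total 117.22
Total 117.22.

117.22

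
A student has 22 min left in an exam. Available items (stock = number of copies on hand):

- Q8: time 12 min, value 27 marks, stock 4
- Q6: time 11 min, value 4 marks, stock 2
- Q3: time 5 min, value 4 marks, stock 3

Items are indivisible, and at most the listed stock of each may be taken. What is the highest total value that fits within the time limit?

Best selections within time 22 and stock limits:
- 1×Q8 + 2×Q3: time 22, value 35
- 1×Q8 + 1×Q3: time 17, value 31
Best: 35 marks.

35 marks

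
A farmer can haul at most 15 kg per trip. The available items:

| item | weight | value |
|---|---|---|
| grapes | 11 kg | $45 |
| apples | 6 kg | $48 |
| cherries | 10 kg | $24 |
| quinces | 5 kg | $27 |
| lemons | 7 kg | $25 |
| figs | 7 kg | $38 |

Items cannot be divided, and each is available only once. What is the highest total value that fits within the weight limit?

This is a 0/1 knapsack; check combinations near the capacity.
- apples+figs: weight 6+7=13, value 48+38=86
- apples+quinces: weight 6+5=11, value 48+27=75
- apples+lemons: weight 6+7=13, value 48+25=73
- quinces+figs: weight 5+7=12, value 27+38=65
- lemons+figs: weight 7+7=14, value 25+38=63
Best: $86.

$86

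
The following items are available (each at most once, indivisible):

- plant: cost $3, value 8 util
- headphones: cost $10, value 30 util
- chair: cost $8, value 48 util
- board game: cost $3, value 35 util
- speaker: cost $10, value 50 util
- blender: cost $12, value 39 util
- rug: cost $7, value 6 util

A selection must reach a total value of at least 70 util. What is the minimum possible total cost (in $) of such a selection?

11

Subsets with value ≥ 70, sorted by total cost:
- chair+board game: cost 11, value 83
- board game+speaker: cost 13, value 85
- plant+chair+board game: cost 14, value 91
Minimum cost: 11 $.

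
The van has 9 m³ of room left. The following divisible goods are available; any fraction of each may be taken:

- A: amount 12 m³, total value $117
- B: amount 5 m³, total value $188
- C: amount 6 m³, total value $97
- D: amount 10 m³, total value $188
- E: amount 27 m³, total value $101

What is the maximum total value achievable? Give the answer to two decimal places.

263.20

Take in order of value per unit:
- B (188/5 per unit): all 5 → value 188, running total 188.00
- D (188/10 per unit): 4 of 10 → value 4×188/10 = 75.2000, running total 263.20
Total 263.20.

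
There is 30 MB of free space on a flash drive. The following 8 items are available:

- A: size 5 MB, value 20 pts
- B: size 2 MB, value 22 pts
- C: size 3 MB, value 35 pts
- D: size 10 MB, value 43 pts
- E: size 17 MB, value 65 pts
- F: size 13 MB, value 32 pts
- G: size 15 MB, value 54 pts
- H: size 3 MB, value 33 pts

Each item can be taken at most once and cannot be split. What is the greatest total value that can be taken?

This is a 0/1 knapsack; check combinations near the capacity.
- A+B+C+E+H: size 5+2+3+17+3=30, value 20+22+35+65+33=175
- A+B+C+G+H: size 5+2+3+15+3=28, value 20+22+35+54+33=164
- B+C+E+H: size 2+3+17+3=25, value 22+35+65+33=155
Best: 175 pts.

175 pts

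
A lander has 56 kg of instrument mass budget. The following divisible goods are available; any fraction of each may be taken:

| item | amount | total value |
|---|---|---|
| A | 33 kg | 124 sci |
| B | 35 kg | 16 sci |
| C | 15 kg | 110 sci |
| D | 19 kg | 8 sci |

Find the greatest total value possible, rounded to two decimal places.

237.66

Take in order of value per unit:
- C (110/15 per unit): all 15 → value 110, running total 110.00
- A (124/33 per unit): all 33 → value 124, running total 234.00
- B (16/35 per unit): 8 of 35 → value 8×16/35 = 3.6571, running total 237.66
Total 237.66.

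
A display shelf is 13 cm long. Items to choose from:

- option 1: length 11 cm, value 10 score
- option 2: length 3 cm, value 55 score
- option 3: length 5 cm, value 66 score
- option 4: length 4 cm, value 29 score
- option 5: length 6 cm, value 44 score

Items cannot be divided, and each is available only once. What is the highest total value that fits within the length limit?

Check high-value combinations within 13 cm:
- option 2+option 3+option 4: length 3+5+4=12, value 55+66+29=150
- option 2+option 4+option 5: length 3+4+6=13, value 55+29+44=128
- option 2+option 3: length 3+5=8, value 55+66=121
- option 3+option 5: length 5+6=11, value 66+44=110
- option 2+option 5: length 3+6=9, value 55+44=99
Best: 150 score.

150 score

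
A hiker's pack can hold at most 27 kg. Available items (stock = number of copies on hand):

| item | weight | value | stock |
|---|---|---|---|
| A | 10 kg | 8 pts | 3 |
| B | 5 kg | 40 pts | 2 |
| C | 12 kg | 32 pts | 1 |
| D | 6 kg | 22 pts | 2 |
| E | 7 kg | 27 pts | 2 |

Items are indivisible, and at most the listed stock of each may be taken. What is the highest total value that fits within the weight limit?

134 pts

Best selections within weight 27 and stock limits:
- 2×B + 2×E: weight 24, value 134
- 2×B + 1×D + 1×E: weight 23, value 129
Best: 134 pts.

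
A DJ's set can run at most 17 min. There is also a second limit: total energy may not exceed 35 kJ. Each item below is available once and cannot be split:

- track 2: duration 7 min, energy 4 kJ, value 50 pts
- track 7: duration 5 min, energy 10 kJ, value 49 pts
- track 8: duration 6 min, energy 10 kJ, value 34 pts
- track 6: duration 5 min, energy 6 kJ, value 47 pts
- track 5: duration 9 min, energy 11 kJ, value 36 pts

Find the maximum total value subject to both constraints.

Feasible sets respecting both limits:
- track 2+track 7+track 6: duration 17, energy 20, value 146
- track 7+track 8+track 6: duration 16, energy 26, value 130
- track 2+track 7: duration 12, energy 14, value 99
- track 2+track 6: duration 12, energy 10, value 97
Best: 146 pts.

146 pts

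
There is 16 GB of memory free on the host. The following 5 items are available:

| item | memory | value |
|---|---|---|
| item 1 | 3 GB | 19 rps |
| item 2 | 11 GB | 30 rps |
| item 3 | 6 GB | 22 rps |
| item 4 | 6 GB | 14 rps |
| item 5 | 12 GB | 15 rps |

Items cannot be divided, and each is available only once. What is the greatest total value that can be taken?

This is a 0/1 knapsack; check combinations near the capacity.
- item 1+item 3+item 4: memory 3+6+6=15, value 19+22+14=55
- item 1+item 2: memory 3+11=14, value 19+30=49
- item 1+item 3: memory 3+6=9, value 19+22=41
- item 3+item 4: memory 6+6=12, value 22+14=36
- item 1+item 5: memory 3+12=15, value 19+15=34
Best: 55 rps.

55 rps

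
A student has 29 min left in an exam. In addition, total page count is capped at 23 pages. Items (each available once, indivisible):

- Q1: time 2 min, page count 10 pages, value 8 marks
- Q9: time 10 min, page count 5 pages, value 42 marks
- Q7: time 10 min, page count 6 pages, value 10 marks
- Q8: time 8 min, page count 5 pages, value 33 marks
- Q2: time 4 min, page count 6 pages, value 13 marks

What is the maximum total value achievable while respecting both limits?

Feasible sets respecting both limits:
- Q9+Q8+Q2: time 22, page count 16, value 88
- Q9+Q7+Q8: time 28, page count 16, value 85
- Q1+Q9+Q8: time 20, page count 20, value 83
Best: 88 marks.

88 marks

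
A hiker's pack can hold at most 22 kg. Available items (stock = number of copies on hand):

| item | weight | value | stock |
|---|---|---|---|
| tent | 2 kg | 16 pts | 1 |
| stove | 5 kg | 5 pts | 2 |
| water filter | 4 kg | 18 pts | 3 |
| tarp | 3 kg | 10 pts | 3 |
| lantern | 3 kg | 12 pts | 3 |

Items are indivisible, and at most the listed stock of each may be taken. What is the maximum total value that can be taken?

Best selections within weight 22 and stock limits:
- 1×tent + 2×water filter + 1×tarp + 3×lantern: weight 22, value 98
- 1×tent + 2×water filter + 2×tarp + 2×lantern: weight 22, value 96
Best: 98 pts.

98 pts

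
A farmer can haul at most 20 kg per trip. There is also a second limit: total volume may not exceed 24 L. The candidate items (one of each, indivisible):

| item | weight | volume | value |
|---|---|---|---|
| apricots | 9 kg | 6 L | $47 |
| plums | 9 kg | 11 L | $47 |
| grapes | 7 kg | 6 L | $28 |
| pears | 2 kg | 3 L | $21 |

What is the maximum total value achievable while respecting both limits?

$115

Feasible sets respecting both limits:
- apricots+plums+pears: weight 20, volume 20, value 115
- apricots+grapes+pears: weight 18, volume 15, value 96
- plums+grapes+pears: weight 18, volume 20, value 96
Best: $115.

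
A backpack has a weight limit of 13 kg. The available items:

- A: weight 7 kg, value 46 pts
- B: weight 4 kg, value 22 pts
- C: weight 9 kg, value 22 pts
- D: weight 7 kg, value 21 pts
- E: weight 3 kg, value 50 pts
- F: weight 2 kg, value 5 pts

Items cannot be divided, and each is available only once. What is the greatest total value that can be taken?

Check high-value combinations within 13 kg:
- A+E+F: weight 7+3+2=12, value 46+50+5=101
- A+E: weight 7+3=10, value 46+50=96
- B+E+F: weight 4+3+2=9, value 22+50+5=77
- D+E+F: weight 7+3+2=12, value 21+50+5=76
Best: 101 pts.

101 pts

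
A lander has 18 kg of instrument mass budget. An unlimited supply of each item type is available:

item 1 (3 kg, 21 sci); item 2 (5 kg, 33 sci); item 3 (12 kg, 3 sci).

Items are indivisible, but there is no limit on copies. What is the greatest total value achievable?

126 sci

Best value-per-unit is item 1 at 21/3, and filling with it alone uses mass 6×3=18. No mix of the others beats 6×21 = 126.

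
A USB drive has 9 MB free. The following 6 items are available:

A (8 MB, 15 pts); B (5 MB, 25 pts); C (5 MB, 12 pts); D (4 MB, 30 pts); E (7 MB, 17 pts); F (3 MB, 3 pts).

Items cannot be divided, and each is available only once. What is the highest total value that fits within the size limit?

55 pts

Check high-value combinations within 9 MB:
- B+D: size 5+4=9, value 25+30=55
- C+D: size 5+4=9, value 12+30=42
- D+F: size 4+3=7, value 30+3=33
- D: size 4, value 30
Best: 55 pts.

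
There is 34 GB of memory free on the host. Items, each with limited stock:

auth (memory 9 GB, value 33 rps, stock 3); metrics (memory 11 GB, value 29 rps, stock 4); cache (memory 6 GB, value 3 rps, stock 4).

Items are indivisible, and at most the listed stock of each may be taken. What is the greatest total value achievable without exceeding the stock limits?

Top feasible selections:
- 3×auth + 1×cache: memory 33, value 102
- 3×auth: memory 27, value 99
- 2×auth + 1×metrics: memory 29, value 95
- 1×auth + 2×metrics: memory 31, value 91
Best: 102 rps.

102 rps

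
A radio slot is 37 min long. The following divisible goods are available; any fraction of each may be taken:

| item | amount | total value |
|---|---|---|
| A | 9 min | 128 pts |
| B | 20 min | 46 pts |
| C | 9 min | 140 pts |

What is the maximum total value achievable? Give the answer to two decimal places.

311.70

Take in order of value per unit:
- C (140/9 per unit): all 9 → value 140, running total 140.00
- A (128/9 per unit): all 9 → value 128, running total 268.00
- B (46/20 per unit): 19 of 20 → value 19×46/20 = 43.7000, running total 311.70
Total 311.70.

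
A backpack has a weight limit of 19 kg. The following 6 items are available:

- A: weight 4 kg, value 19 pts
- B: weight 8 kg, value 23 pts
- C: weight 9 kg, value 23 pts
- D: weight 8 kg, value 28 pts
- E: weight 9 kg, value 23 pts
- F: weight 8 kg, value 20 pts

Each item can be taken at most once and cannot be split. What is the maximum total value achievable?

Check high-value combinations within 19 kg:
- B+D: weight 8+8=16, value 23+28=51
- C+D: weight 9+8=17, value 23+28=51
- D+E: weight 8+9=17, value 28+23=51
- D+F: weight 8+8=16, value 28+20=48
Best: 51 pts.

51 pts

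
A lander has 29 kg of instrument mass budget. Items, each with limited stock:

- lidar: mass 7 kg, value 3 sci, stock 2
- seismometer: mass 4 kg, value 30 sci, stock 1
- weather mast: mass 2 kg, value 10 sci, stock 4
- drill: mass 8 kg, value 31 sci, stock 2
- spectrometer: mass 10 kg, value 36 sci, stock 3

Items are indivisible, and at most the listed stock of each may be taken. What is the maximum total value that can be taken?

132 sci

Best selections within mass 29 and stock limits:
- 1×seismometer + 4×weather mast + 2×drill: mass 28, value 132
- 1×seismometer + 3×weather mast + 1×drill + 1×spectrometer: mass 28, value 127
- 1×seismometer + 3×weather mast + 2×drill: mass 26, value 122
- 1×seismometer + 2×weather mast + 2×spectrometer: mass 28, value 122
Best: 132 sci.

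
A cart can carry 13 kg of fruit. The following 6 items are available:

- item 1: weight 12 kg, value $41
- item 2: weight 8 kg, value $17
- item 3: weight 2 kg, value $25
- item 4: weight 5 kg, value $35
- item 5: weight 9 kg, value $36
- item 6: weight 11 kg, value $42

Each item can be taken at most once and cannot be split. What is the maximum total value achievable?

Check high-value combinations within 13 kg:
- item 3+item 6: weight 2+11=13, value 25+42=67
- item 3+item 5: weight 2+9=11, value 25+36=61
- item 3+item 4: weight 2+5=7, value 25+35=60
Best: $67.

$67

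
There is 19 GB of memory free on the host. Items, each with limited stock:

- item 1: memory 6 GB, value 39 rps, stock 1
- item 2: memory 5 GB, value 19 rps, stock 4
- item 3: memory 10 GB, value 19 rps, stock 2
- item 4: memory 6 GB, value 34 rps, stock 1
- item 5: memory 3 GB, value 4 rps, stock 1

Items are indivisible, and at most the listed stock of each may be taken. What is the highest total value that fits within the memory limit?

Top feasible selections:
- 1×item 1 + 1×item 2 + 1×item 4: memory 17, value 92
- 1×item 1 + 2×item 2 + 1×item 5: memory 19, value 81
Best: 92 rps.

92 rps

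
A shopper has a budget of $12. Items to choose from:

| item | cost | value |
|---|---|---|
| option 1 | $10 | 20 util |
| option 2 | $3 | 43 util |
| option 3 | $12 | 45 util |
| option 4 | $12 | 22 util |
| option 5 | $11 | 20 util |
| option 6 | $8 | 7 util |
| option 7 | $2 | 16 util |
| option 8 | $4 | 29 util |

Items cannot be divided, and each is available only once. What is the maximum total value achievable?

This is a 0/1 knapsack; check combinations near the capacity.
- option 2+option 7+option 8: cost 3+2+4=9, value 43+16+29=88
- option 2+option 8: cost 3+4=7, value 43+29=72
- option 2+option 7: cost 3+2=5, value 43+16=59
Best: 88 util.

88 util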